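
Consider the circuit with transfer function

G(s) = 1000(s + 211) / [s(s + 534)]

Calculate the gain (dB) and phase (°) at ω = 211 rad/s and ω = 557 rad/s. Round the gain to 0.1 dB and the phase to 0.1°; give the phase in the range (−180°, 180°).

At s = jω = j211:
zero (s+211): 211 + j211 → |·| = √(211²+211²) = √89042 ≈ 298.4, ∠ = arctan(211/211) ≈ 45.00°
pole (s+534): 534 + j211 → |·| = √(534²+211²) = √329677 ≈ 574.18, ∠ = arctan(211/534) ≈ 21.56°
pole at origin: |s| = 211, ∠ = 90.00° (in denominator)
|G| = 1000 · 298.4 / 1.2115e+05 ≈ 2.4631
Gain = 20 log₁₀(2.4631) ≈ 7.83 dB
∠G = 45.00° − 111.56° = -66.56°

At s = jω = j557:
zero (s+211): 211 + j557 → |·| = √(211²+557²) = √354770 ≈ 595.63, ∠ = arctan(557/211) ≈ 69.25°
pole (s+534): 534 + j557 → |·| = √(534²+557²) = √595405 ≈ 771.62, ∠ = arctan(557/534) ≈ 46.21°
pole at origin: |s| = 557, ∠ = 90.00° (in denominator)
|G| = 1000 · 595.63 / 4.2979e+05 ≈ 1.3859
Gain = 20 log₁₀(1.3859) ≈ 2.83 dB
∠G = 69.25° − 136.21° = -66.96°

ω = 211: 7.8 dB, -66.6°; ω = 557: 2.8 dB, -67.0°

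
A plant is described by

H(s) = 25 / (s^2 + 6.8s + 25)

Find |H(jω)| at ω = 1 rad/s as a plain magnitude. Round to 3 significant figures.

At s = jω = j1:
quadratic: (j1)² + 6.8·j1 + 25 = 24 + j6.8 → |·| ≈ 24.945, ∠ ≈ 15.82°
|H| = 25 / 24.945 ≈ 1.0022

1.00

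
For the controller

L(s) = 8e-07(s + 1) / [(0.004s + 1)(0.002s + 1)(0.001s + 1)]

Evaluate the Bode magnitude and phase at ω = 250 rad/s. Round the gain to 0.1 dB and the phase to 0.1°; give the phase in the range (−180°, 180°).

-78.2 dB, 4.2°

At ω = 250 rad/s:
zero (1 + j250·1) = 1 + j250 → |·| ≈ 250, ∠ ≈ 89.77°
pole (1 + j250·0.004) = 1 + j1 → |·| ≈ 1.4142, ∠ ≈ 45.00°
pole (1 + j250·0.002) = 1 + j0.5 → |·| ≈ 1.118, ∠ ≈ 26.57°
pole (1 + j250·0.001) = 1 + j0.25 → |·| ≈ 1.0308, ∠ ≈ 14.04°
|L| = 8e-07 · 250 / (1.4142 · 1.118 · 1.0308) ≈ 0.00012272
Gain = 20 log₁₀(0.00012272) ≈ -78.22 dB
∠L = (89.77°) − (45.00° + 26.57° + 14.04°) = 4.16°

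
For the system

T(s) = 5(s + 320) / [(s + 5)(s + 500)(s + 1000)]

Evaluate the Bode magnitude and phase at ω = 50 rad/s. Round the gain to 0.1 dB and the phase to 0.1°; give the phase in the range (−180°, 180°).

-83.9 dB, -84.0°

At s = jω = j50:
zero (s+320): 320 + j50 → |·| = √(320²+50²) = √104900 ≈ 323.88, ∠ = arctan(50/320) ≈ 8.88°
pole (s+5): 5 + j50 → |·| = √(5²+50²) = √2525 ≈ 50.249, ∠ = arctan(50/5) ≈ 84.29°
pole (s+500): 500 + j50 → |·| = √(500²+50²) = √252500 ≈ 502.49, ∠ = arctan(50/500) ≈ 5.71°
pole (s+1000): 1000 + j50 → |·| = √(1000²+50²) = √1002500 ≈ 1001.2, ∠ = arctan(50/1000) ≈ 2.86°
|T| = 5 · 323.88 / 2.528e+07 ≈ 6.4059e-05
Gain = 20 log₁₀(6.4059e-05) ≈ -83.87 dB
∠T = 8.88° − 92.86° = -83.98°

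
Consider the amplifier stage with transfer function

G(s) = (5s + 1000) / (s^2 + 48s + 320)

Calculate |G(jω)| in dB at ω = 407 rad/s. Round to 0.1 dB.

Substitute s = j407:
Numerator: 5(j407) + 1000 = 1000 + j2035
Denominator: (j407)^2 + 48(j407) + 320 = -165329 + j19536
|N| = √(1000² + 2035²) ≈ 2267.4, ∠N ≈ 63.83°
|D| = √(165329² + 19536²) ≈ 1.6648e+05, ∠D ≈ 173.26°
|G| = 2267.4 / 1.6648e+05 ≈ 0.01362
Gain = 20 log₁₀(0.01362) ≈ -37.32 dB

-37.3 dB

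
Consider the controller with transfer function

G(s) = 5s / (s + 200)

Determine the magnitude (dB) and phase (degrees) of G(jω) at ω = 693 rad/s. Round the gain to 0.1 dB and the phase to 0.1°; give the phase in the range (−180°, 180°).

13.6 dB, 16.1°

At s = jω = j693:
zero at origin: s = j693 → |·| = 693, ∠ = 90.00°
pole (s+200): 200 + j693 → |·| = √(200²+693²) = √520249 ≈ 721.28, ∠ = arctan(693/200) ≈ 73.90°
|G| = 5 · 693 / 721.28 ≈ 4.804
Gain = 20 log₁₀(4.804) ≈ 13.63 dB
∠G = 90.00° − 73.90° = 16.10°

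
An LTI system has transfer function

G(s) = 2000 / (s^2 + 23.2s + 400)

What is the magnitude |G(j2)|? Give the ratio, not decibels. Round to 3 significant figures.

At s = jω = j2:
quadratic: (j2)² + 23.2·j2 + 400 = 396 + j46.4 → |·| ≈ 398.71, ∠ ≈ 6.68°
|G| = 2000 / 398.71 ≈ 5.0162

5.02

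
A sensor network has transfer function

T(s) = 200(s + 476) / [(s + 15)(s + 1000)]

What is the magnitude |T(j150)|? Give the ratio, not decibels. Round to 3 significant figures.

0.655

At s = jω = j150:
zero (s+476): 476 + j150 → |·| = √(476²+150²) = √249076 ≈ 499.08, ∠ = arctan(150/476) ≈ 17.49°
pole (s+15): 15 + j150 → |·| = √(15²+150²) = √22725 ≈ 150.75, ∠ = arctan(150/15) ≈ 84.29°
pole (s+1000): 1000 + j150 → |·| = √(1000²+150²) = √1022500 ≈ 1011.2, ∠ = arctan(150/1000) ≈ 8.53°
|T| = 200 · 499.08 / 1.5244e+05 ≈ 0.65479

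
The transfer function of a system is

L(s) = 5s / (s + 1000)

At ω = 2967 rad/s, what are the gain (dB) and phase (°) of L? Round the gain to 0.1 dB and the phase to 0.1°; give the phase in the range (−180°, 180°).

13.5 dB, 18.6°

At s = jω = j2967:
zero at origin: s = j2967 → |·| = 2967, ∠ = 90.00°
pole (s+1000): 1000 + j2967 → |·| = √(1000²+2967²) = √9803089 ≈ 3131, ∠ = arctan(2967/1000) ≈ 71.37°
|L| = 5 · 2967 / 3131 ≈ 4.7381
Gain = 20 log₁₀(4.7381) ≈ 13.51 dB
∠L = 90.00° − 71.37° = 18.63°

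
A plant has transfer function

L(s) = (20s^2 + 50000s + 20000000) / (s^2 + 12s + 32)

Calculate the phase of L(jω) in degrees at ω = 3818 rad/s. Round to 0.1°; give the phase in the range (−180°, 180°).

Substitute s = j3818:
Numerator: 20(j3818)^2 + 50000(j3818) + 20000000 = -271542480 + j190900000
Denominator: (j3818)^2 + 12(j3818) + 32 = -14577092 + j45816
|N| = √(271542480² + 190900000²) ≈ 3.3193e+08, ∠N ≈ 144.89°
|D| = √(14577092² + 45816²) ≈ 1.4577e+07, ∠D ≈ 179.82°
∠L = 144.89° − 179.82° = -34.93°

-34.9°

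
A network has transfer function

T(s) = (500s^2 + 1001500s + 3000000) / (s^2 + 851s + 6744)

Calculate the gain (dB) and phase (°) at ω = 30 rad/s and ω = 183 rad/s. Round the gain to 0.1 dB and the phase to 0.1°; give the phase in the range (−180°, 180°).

ω = 30: 61.2 dB, 8.0°; ω = 183: 61.3 dB, -5.5°

Substitute s = j30:
Numerator: 500(j30)^2 + 1001500(j30) + 3000000 = 2550000 + j30045000
Denominator: (j30)^2 + 851(j30) + 6744 = 5844 + j25530
|N| = √(2550000² + 30045000²) ≈ 3.0153e+07, ∠N ≈ 85.15°
|D| = √(5844² + 25530²) ≈ 26190, ∠D ≈ 77.11°
|T| = 3.0153e+07 / 26190 ≈ 1151.3
Gain = 20 log₁₀(1151.3) ≈ 61.22 dB
∠T = 85.15° − 77.11° = 8.04°

Substitute s = j183:
Numerator: 500(j183)^2 + 1001500(j183) + 3000000 = -13744500 + j183274500
Denominator: (j183)^2 + 851(j183) + 6744 = -26745 + j155733
|N| = √(13744500² + 183274500²) ≈ 1.8379e+08, ∠N ≈ 94.29°
|D| = √(26745² + 155733²) ≈ 1.5801e+05, ∠D ≈ 99.74°
|T| = 1.8379e+08 / 1.5801e+05 ≈ 1163.2
Gain = 20 log₁₀(1163.2) ≈ 61.31 dB
∠T = 94.29° − 99.74° = -5.45°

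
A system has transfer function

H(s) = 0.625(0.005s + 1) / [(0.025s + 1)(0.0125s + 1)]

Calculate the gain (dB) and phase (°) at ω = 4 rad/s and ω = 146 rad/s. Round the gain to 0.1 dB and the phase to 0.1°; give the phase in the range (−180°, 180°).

At ω = 4 rad/s:
zero (1 + j4·0.005) = 1 + j0.02 → |·| ≈ 1.0002, ∠ ≈ 1.15°
pole (1 + j4·0.025) = 1 + j0.1 → |·| ≈ 1.005, ∠ ≈ 5.71°
pole (1 + j4·0.0125) = 1 + j0.05 → |·| ≈ 1.0012, ∠ ≈ 2.86°
|H| = 0.625 · 1.0002 / (1.005 · 1.0012) ≈ 0.62127
Gain = 20 log₁₀(0.62127) ≈ -4.13 dB
∠H = (1.15°) − (5.71° + 2.86°) = -7.42°

At ω = 146 rad/s:
zero (1 + j146·0.005) = 1 + j0.73 → |·| ≈ 1.2381, ∠ ≈ 36.13°
pole (1 + j146·0.025) = 1 + j3.65 → |·| ≈ 3.7845, ∠ ≈ 74.68°
pole (1 + j146·0.0125) = 1 + j1.825 → |·| ≈ 2.081, ∠ ≈ 61.28°
|H| = 0.625 · 1.2381 / (3.7845 · 2.081) ≈ 0.098255
Gain = 20 log₁₀(0.098255) ≈ -20.15 dB
∠H = (36.13°) − (74.68° + 61.28°) = -99.83°

ω = 4: -4.1 dB, -7.4°; ω = 146: -20.2 dB, -99.8°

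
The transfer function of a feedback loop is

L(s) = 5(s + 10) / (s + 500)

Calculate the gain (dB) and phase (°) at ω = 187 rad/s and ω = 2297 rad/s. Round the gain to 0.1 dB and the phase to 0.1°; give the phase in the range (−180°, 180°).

ω = 187: 4.9 dB, 66.4°; ω = 2297: 13.8 dB, 12.0°

At s = jω = j187:
zero (s+10): 10 + j187 → |·| = √(10²+187²) = √35069 ≈ 187.27, ∠ = arctan(187/10) ≈ 86.94°
pole (s+500): 500 + j187 → |·| = √(500²+187²) = √284969 ≈ 533.82, ∠ = arctan(187/500) ≈ 20.51°
|L| = 5 · 187.27 / 533.82 ≈ 1.7541
Gain = 20 log₁₀(1.7541) ≈ 4.88 dB
∠L = 86.94° − 20.51° = 66.43°

At s = jω = j2297:
zero (s+10): 10 + j2297 → |·| = √(10²+2297²) = √5276309 ≈ 2297, ∠ = arctan(2297/10) ≈ 89.75°
pole (s+500): 500 + j2297 → |·| = √(500²+2297²) = √5526209 ≈ 2350.8, ∠ = arctan(2297/500) ≈ 77.72°
|L| = 5 · 2297 / 2350.8 ≈ 4.8856
Gain = 20 log₁₀(4.8856) ≈ 13.78 dB
∠L = 89.75° − 77.72° = 12.03°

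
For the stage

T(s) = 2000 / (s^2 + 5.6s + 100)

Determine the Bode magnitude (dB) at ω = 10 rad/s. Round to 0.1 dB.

At s = jω = j10:
quadratic: (j10)² + 5.6·j10 + 100 = 0 + j56 → |·| ≈ 56, ∠ ≈ 90.00°
|T| = 2000 / 56 ≈ 35.714
Gain = 20 log₁₀(35.714) ≈ 31.06 dB

31.1 dB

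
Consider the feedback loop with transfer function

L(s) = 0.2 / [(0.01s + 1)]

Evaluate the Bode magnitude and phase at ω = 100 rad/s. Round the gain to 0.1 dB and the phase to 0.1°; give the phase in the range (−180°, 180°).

At ω = 100 rad/s:
pole (1 + j100·0.01) = 1 + j1 → |·| ≈ 1.4142, ∠ ≈ 45.00°
|L| = 0.2 · 1 / (1.4142) ≈ 0.14142
Gain = 20 log₁₀(0.14142) ≈ -16.99 dB
∠L = (0°) − (45.00°) = -45.00°

-17.0 dB, -45.0°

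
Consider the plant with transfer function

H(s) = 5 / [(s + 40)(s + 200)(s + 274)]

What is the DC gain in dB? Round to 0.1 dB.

H(0) = 5 / (40·200·274) ≈ 2.281e-06
20 log₁₀(2.281e-06) ≈ -112.84 dB

-112.8 dB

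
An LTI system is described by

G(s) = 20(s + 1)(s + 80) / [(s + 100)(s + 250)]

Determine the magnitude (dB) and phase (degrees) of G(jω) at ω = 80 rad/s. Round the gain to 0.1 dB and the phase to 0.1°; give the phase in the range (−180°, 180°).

14.6 dB, 77.9°

At s = jω = j80:
zero (s+1): 1 + j80 → |·| = √(1²+80²) = √6401 ≈ 80.006, ∠ = arctan(80/1) ≈ 89.28°
zero (s+80): 80 + j80 → |·| = √(80²+80²) = √12800 ≈ 113.14, ∠ = arctan(80/80) ≈ 45.00°
pole (s+100): 100 + j80 → |·| = √(100²+80²) = √16400 ≈ 128.06, ∠ = arctan(80/100) ≈ 38.66°
pole (s+250): 250 + j80 → |·| = √(250²+80²) = √68900 ≈ 262.49, ∠ = arctan(80/250) ≈ 17.74°
|G| = 20 · 9051.9 / 33614 ≈ 5.3858
Gain = 20 log₁₀(5.3858) ≈ 14.63 dB
∠G = 134.28° − 56.40° = 77.88°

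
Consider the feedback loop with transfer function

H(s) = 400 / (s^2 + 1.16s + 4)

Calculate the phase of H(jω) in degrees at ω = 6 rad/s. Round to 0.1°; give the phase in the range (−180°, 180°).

-167.7°

At s = jω = j6:
quadratic: (j6)² + 1.16·j6 + 4 = -32 + j6.96 → |·| ≈ 32.748, ∠ ≈ 167.73°
∠H = 0.00° − 167.73° = -167.73°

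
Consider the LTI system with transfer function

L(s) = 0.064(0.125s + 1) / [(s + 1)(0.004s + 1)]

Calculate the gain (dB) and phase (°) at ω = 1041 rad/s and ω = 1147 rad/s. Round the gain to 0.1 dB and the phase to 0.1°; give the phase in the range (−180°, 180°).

At ω = 1041 rad/s:
zero (1 + j1041·0.125) = 1 + j130.125 → |·| ≈ 130.13, ∠ ≈ 89.56°
pole (1 + j1041·1) = 1 + j1041 → |·| ≈ 1041, ∠ ≈ 89.94°
pole (1 + j1041·0.004) = 1 + j4.164 → |·| ≈ 4.2824, ∠ ≈ 76.50°
|L| = 0.064 · 130.13 / (1041 · 4.2824) ≈ 0.0018682
Gain = 20 log₁₀(0.0018682) ≈ -54.57 dB
∠L = (89.56°) − (89.94° + 76.50°) = -76.88°

At ω = 1147 rad/s:
zero (1 + j1147·0.125) = 1 + j143.375 → |·| ≈ 143.38, ∠ ≈ 89.60°
pole (1 + j1147·1) = 1 + j1147 → |·| ≈ 1147, ∠ ≈ 89.95°
pole (1 + j1147·0.004) = 1 + j4.588 → |·| ≈ 4.6957, ∠ ≈ 77.70°
|L| = 0.064 · 143.38 / (1147 · 4.6957) ≈ 0.0017037
Gain = 20 log₁₀(0.0017037) ≈ -55.37 dB
∠L = (89.60°) − (89.95° + 77.70°) = -78.05°

ω = 1041: -54.6 dB, -76.9°; ω = 1147: -55.4 dB, -78.1°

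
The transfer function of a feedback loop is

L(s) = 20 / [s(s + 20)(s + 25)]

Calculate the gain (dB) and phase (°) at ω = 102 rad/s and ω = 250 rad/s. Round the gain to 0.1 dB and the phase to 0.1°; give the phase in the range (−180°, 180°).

ω = 102: -94.9 dB, 114.9°; ω = 250: -117.9 dB, 100.3°

At s = jω = j102:
pole (s+20): 20 + j102 → |·| = √(20²+102²) = √10804 ≈ 103.94, ∠ = arctan(102/20) ≈ 78.91°
pole (s+25): 25 + j102 → |·| = √(25²+102²) = √11029 ≈ 105.02, ∠ = arctan(102/25) ≈ 76.23°
pole at origin: |s| = 102, ∠ = 90.00° (in denominator)
|L| = 20 / 1.1134e+06 ≈ 1.7963e-05
Gain = 20 log₁₀(1.7963e-05) ≈ -94.91 dB
∠L = 0.00° − 245.14° = -245.14° ≡ 114.86° (principal value)

At s = jω = j250:
pole (s+20): 20 + j250 → |·| = √(20²+250²) = √62900 ≈ 250.8, ∠ = arctan(250/20) ≈ 85.43°
pole (s+25): 25 + j250 → |·| = √(25²+250²) = √63125 ≈ 251.25, ∠ = arctan(250/25) ≈ 84.29°
pole at origin: |s| = 250, ∠ = 90.00° (in denominator)
|L| = 20 / 1.5753e+07 ≈ 1.2696e-06
Gain = 20 log₁₀(1.2696e-06) ≈ -117.93 dB
∠L = 0.00° − 259.72° = -259.72° ≡ 100.28° (principal value)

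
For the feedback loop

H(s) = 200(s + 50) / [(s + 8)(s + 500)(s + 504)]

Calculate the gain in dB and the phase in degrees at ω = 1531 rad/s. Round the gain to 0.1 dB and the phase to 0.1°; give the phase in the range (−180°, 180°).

At s = jω = j1531:
zero (s+50): 50 + j1531 → |·| = √(50²+1531²) = √2346461 ≈ 1531.8, ∠ = arctan(1531/50) ≈ 88.13°
pole (s+8): 8 + j1531 → |·| = √(8²+1531²) = √2344025 ≈ 1531, ∠ = arctan(1531/8) ≈ 89.70°
pole (s+500): 500 + j1531 → |·| = √(500²+1531²) = √2593961 ≈ 1610.6, ∠ = arctan(1531/500) ≈ 71.91°
pole (s+504): 504 + j1531 → |·| = √(504²+1531²) = √2597977 ≈ 1611.8, ∠ = arctan(1531/504) ≈ 71.78°
|H| = 200 · 1531.8 / 3.9744e+09 ≈ 7.7083e-05
Gain = 20 log₁₀(7.7083e-05) ≈ -82.26 dB
∠H = 88.13° − 233.39° = -145.26°

-82.3 dB, -145.3°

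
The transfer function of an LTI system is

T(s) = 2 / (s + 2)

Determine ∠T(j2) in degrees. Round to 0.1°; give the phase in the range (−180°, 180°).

Substitute s = j2:
Numerator: 2 = 2 + j0
Denominator: (j2) + 2 = 2 + j2
|N| = √(2² + 0²) ≈ 2, ∠N ≈ 0.00°
|D| = √(2² + 2²) ≈ 2.8284, ∠D ≈ 45.00°
∠T = 0.00° − 45.00° = -45.00°

-45.0°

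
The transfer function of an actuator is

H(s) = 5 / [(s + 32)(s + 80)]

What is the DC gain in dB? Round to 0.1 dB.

H(0) = 5 / (32·80) ≈ 0.0019531
20 log₁₀(0.0019531) ≈ -54.19 dB

-54.2 dB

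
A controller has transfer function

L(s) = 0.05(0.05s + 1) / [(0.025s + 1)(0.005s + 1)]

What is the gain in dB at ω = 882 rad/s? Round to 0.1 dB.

-33.1 dB

At ω = 882 rad/s:
zero (1 + j882·0.05) = 1 + j44.1 → |·| ≈ 44.111, ∠ ≈ 88.70°
pole (1 + j882·0.025) = 1 + j22.05 → |·| ≈ 22.073, ∠ ≈ 87.40°
pole (1 + j882·0.005) = 1 + j4.41 → |·| ≈ 4.522, ∠ ≈ 77.22°
|L| = 0.05 · 44.111 / (22.073 · 4.522) ≈ 0.022097
Gain = 20 log₁₀(0.022097) ≈ -33.11 dB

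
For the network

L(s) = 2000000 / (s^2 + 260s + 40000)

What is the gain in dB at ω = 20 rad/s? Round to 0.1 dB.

At s = jω = j20:
quadratic: (j20)² + 260·j20 + 40000 = 39600 + j5200 → |·| ≈ 39940, ∠ ≈ 7.48°
|L| = 2000000 / 39940 ≈ 50.075
Gain = 20 log₁₀(50.075) ≈ 33.99 dB

34.0 dB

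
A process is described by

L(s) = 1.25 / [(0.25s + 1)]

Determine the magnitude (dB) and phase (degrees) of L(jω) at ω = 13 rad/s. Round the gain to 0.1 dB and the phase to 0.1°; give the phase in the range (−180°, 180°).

-8.7 dB, -72.9°

At ω = 13 rad/s:
pole (1 + j13·0.25) = 1 + j3.25 → |·| ≈ 3.4004, ∠ ≈ 72.90°
|L| = 1.25 · 1 / (3.4004) ≈ 0.3676
Gain = 20 log₁₀(0.3676) ≈ -8.69 dB
∠L = (0°) − (72.90°) = -72.90°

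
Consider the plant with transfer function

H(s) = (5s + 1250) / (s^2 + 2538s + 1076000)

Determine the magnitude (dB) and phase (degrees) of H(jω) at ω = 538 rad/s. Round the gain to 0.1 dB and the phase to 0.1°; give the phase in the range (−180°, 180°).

Substitute s = j538:
Numerator: 5(j538) + 1250 = 1250 + j2690
Denominator: (j538)^2 + 2538(j538) + 1076000 = 786556 + j1365444
|N| = √(1250² + 2690²) ≈ 2966.2, ∠N ≈ 65.08°
|D| = √(786556² + 1365444²) ≈ 1.5758e+06, ∠D ≈ 60.06°
|H| = 2966.2 / 1.5758e+06 ≈ 0.0018823
Gain = 20 log₁₀(0.0018823) ≈ -54.51 dB
∠H = 65.08° − 60.06° = 5.02°

-54.5 dB, 5.0°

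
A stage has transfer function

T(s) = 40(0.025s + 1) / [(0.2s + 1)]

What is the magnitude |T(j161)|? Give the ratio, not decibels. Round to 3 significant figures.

5.15

At ω = 161 rad/s:
zero (1 + j161·0.025) = 1 + j4.025 → |·| ≈ 4.1474, ∠ ≈ 76.05°
pole (1 + j161·0.2) = 1 + j32.2 → |·| ≈ 32.216, ∠ ≈ 88.22°
|T| = 40 · 4.1474 / (32.216) ≈ 5.1495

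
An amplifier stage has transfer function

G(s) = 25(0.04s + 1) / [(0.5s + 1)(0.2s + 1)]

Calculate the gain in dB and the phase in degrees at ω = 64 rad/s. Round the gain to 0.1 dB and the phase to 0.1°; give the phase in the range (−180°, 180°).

-15.5 dB, -105.1°

At ω = 64 rad/s:
zero (1 + j64·0.04) = 1 + j2.56 → |·| ≈ 2.7484, ∠ ≈ 68.66°
pole (1 + j64·0.5) = 1 + j32 → |·| ≈ 32.016, ∠ ≈ 88.21°
pole (1 + j64·0.2) = 1 + j12.8 → |·| ≈ 12.839, ∠ ≈ 85.53°
|G| = 25 · 2.7484 / (32.016 · 12.839) ≈ 0.16716
Gain = 20 log₁₀(0.16716) ≈ -15.54 dB
∠G = (68.66°) − (88.21° + 85.53°) = -105.08°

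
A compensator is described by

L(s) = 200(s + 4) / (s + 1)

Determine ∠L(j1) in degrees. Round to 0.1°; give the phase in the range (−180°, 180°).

-31.0°

At s = jω = j1:
zero (s+4): 4 + j1 → |·| = √(4²+1²) = √17 ≈ 4.1231, ∠ = arctan(1/4) ≈ 14.04°
pole (s+1): 1 + j1 → |·| = √(1²+1²) = √2 ≈ 1.4142, ∠ = arctan(1/1) ≈ 45.00°
∠L = 14.04° − 45.00° = -30.96°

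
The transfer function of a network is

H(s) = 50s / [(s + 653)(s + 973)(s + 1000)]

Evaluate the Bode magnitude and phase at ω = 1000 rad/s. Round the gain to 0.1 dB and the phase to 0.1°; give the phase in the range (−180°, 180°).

-93.5 dB, -57.6°

At s = jω = j1000:
zero at origin: s = j1000 → |·| = 1000, ∠ = 90.00°
pole (s+653): 653 + j1000 → |·| = √(653²+1000²) = √1426409 ≈ 1194.3, ∠ = arctan(1000/653) ≈ 56.86°
pole (s+973): 973 + j1000 → |·| = √(973²+1000²) = √1946729 ≈ 1395.3, ∠ = arctan(1000/973) ≈ 45.78°
pole (s+1000): 1000 + j1000 → |·| = √(1000²+1000²) = √2000000 ≈ 1414.2, ∠ = arctan(1000/1000) ≈ 45.00°
|H| = 50 · 1000 / 2.3566e+09 ≈ 2.1217e-05
Gain = 20 log₁₀(2.1217e-05) ≈ -93.47 dB
∠H = 90.00° − 147.64° = -57.64°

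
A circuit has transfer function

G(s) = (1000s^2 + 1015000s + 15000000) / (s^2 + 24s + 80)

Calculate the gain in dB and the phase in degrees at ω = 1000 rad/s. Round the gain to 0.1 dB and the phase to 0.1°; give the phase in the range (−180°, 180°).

Substitute s = j1000:
Numerator: 1000(j1000)^2 + 1015000(j1000) + 15000000 = -985000000 + j1015000000
Denominator: (j1000)^2 + 24(j1000) + 80 = -999920 + j24000
|N| = √(985000000² + 1015000000²) ≈ 1.4144e+09, ∠N ≈ 134.14°
|D| = √(999920² + 24000²) ≈ 1.0002e+06, ∠D ≈ 178.63°
|G| = 1.4144e+09 / 1.0002e+06 ≈ 1414.1
Gain = 20 log₁₀(1414.1) ≈ 63.01 dB
∠G = 134.14° − 178.63° = -44.49°

63.0 dB, -44.5°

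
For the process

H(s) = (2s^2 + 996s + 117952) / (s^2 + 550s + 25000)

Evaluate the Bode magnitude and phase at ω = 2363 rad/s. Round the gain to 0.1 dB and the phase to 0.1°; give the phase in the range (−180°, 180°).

5.9 dB, 1.1°

Substitute s = j2363:
Numerator: 2(j2363)^2 + 996(j2363) + 117952 = -11049586 + j2353548
Denominator: (j2363)^2 + 550(j2363) + 25000 = -5558769 + j1299650
|N| = √(11049586² + 2353548²) ≈ 1.1297e+07, ∠N ≈ 167.98°
|D| = √(5558769² + 1299650²) ≈ 5.7087e+06, ∠D ≈ 166.84°
|H| = 1.1297e+07 / 5.7087e+06 ≈ 1.9789
Gain = 20 log₁₀(1.9789) ≈ 5.93 dB
∠H = 167.98° − 166.84° = 1.14°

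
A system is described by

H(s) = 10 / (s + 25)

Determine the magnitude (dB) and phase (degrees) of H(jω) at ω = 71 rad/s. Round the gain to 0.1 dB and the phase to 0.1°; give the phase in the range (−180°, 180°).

-17.5 dB, -70.6°

Substitute s = j71:
Numerator: 10 = 10 + j0
Denominator: (j71) + 25 = 25 + j71
|N| = √(10² + 0²) ≈ 10, ∠N ≈ 0.00°
|D| = √(25² + 71²) ≈ 75.273, ∠D ≈ 70.60°
|H| = 10 / 75.273 ≈ 0.13285
Gain = 20 log₁₀(0.13285) ≈ -17.53 dB
∠H = 0.00° − 70.60° = -70.60°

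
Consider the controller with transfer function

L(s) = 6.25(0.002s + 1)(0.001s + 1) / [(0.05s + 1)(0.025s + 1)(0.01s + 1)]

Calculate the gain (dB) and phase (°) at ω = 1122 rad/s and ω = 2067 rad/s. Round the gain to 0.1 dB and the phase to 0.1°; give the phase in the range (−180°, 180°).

At ω = 1122 rad/s:
zero (1 + j1122·0.002) = 1 + j2.244 → |·| ≈ 2.4567, ∠ ≈ 65.98°
zero (1 + j1122·0.001) = 1 + j1.122 → |·| ≈ 1.503, ∠ ≈ 48.29°
pole (1 + j1122·0.05) = 1 + j56.1 → |·| ≈ 56.109, ∠ ≈ 88.98°
pole (1 + j1122·0.025) = 1 + j28.05 → |·| ≈ 28.068, ∠ ≈ 87.96°
pole (1 + j1122·0.01) = 1 + j11.22 → |·| ≈ 11.264, ∠ ≈ 84.91°
|L| = 6.25 · 2.4567 · 1.503 / (56.109 · 28.068 · 11.264) ≈ 0.0013009
Gain = 20 log₁₀(0.0013009) ≈ -57.72 dB
∠L = (65.98° + 48.29°) − (88.98° + 87.96° + 84.91°) = -147.58°

At ω = 2067 rad/s:
zero (1 + j2067·0.002) = 1 + j4.134 → |·| ≈ 4.2532, ∠ ≈ 76.40°
zero (1 + j2067·0.001) = 1 + j2.067 → |·| ≈ 2.2962, ∠ ≈ 64.18°
pole (1 + j2067·0.05) = 1 + j103.35 → |·| ≈ 103.35, ∠ ≈ 89.45°
pole (1 + j2067·0.025) = 1 + j51.675 → |·| ≈ 51.685, ∠ ≈ 88.89°
pole (1 + j2067·0.01) = 1 + j20.67 → |·| ≈ 20.694, ∠ ≈ 87.23°
|L| = 6.25 · 4.2532 · 2.2962 / (103.35 · 51.685 · 20.694) ≈ 0.00055219
Gain = 20 log₁₀(0.00055219) ≈ -65.16 dB
∠L = (76.40° + 64.18°) − (89.45° + 88.89° + 87.23°) = -124.99°

ω = 1122: -57.7 dB, -147.6°; ω = 2067: -65.2 dB, -125.0°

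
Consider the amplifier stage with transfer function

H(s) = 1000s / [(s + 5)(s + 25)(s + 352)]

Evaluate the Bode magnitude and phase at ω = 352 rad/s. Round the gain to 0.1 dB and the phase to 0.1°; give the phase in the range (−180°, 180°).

-44.9 dB, -130.1°

At s = jω = j352:
zero at origin: s = j352 → |·| = 352, ∠ = 90.00°
pole (s+5): 5 + j352 → |·| = √(5²+352²) = √123929 ≈ 352.04, ∠ = arctan(352/5) ≈ 89.19°
pole (s+25): 25 + j352 → |·| = √(25²+352²) = √124529 ≈ 352.89, ∠ = arctan(352/25) ≈ 85.94°
pole (s+352): 352 + j352 → |·| = √(352²+352²) = √247808 ≈ 497.8, ∠ = arctan(352/352) ≈ 45.00°
|H| = 1000 · 352 / 6.1842e+07 ≈ 0.0056919
Gain = 20 log₁₀(0.0056919) ≈ -44.89 dB
∠H = 90.00° − 220.13° = -130.13°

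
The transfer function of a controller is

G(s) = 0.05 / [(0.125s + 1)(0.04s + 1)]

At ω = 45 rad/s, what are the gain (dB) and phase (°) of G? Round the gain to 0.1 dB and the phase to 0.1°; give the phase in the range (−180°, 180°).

-47.4 dB, -140.9°

At ω = 45 rad/s:
pole (1 + j45·0.125) = 1 + j5.625 → |·| ≈ 5.7132, ∠ ≈ 79.92°
pole (1 + j45·0.04) = 1 + j1.8 → |·| ≈ 2.0591, ∠ ≈ 60.95°
|G| = 0.05 · 1 / (5.7132 · 2.0591) ≈ 0.0042502
Gain = 20 log₁₀(0.0042502) ≈ -47.43 dB
∠G = (0°) − (79.92° + 60.95°) = -140.87°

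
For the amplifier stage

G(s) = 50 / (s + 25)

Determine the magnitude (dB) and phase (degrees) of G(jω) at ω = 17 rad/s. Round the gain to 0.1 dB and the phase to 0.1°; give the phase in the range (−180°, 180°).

At s = jω = j17:
pole (s+25): 25 + j17 → |·| = √(25²+17²) = √914 ≈ 30.232, ∠ = arctan(17/25) ≈ 34.22°
|G| = 50 / 30.232 ≈ 1.6539
Gain = 20 log₁₀(1.6539) ≈ 4.37 dB
∠G = 0.00° − 34.22° = -34.22°

4.4 dB, -34.2°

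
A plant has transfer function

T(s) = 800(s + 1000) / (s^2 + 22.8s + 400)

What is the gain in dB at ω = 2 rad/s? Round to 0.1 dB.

At s = jω = j2:
zero (s+1000): 1000 + j2 → |·| = √(1000²+2²) = √1000004 ≈ 1000, ∠ = arctan(2/1000) ≈ 0.11°
quadratic: (j2)² + 22.8·j2 + 400 = 396 + j45.6 → |·| ≈ 398.62, ∠ ≈ 6.57°
|T| = 800 · 1000 / 398.62 ≈ 2006.9
Gain = 20 log₁₀(2006.9) ≈ 66.05 dB

66.1 dB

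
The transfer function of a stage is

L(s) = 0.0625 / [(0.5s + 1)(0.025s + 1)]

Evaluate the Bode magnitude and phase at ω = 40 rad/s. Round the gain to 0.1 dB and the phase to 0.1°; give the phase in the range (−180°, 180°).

-53.1 dB, -132.1°

At ω = 40 rad/s:
pole (1 + j40·0.5) = 1 + j20 → |·| ≈ 20.025, ∠ ≈ 87.14°
pole (1 + j40·0.025) = 1 + j1 → |·| ≈ 1.4142, ∠ ≈ 45.00°
|L| = 0.0625 · 1 / (20.025 · 1.4142) ≈ 0.002207
Gain = 20 log₁₀(0.002207) ≈ -53.12 dB
∠L = (0°) − (87.14° + 45.00°) = -132.14°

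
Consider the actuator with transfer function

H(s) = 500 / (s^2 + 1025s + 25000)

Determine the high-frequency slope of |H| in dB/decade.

Each pole contributes −20 dB/decade at high frequency; each zero contributes +20 dB/decade.
Net: 0 zero(s) − 2 pole(s) → -40 dB/decade.

-40 dB/decade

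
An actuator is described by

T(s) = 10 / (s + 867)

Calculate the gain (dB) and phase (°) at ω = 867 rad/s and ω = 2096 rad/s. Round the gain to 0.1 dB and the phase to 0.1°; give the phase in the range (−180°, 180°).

Substitute s = j867:
Numerator: 10 = 10 + j0
Denominator: (j867) + 867 = 867 + j867
|N| = √(10² + 0²) ≈ 10, ∠N ≈ 0.00°
|D| = √(867² + 867²) ≈ 1226.1, ∠D ≈ 45.00°
|T| = 10 / 1226.1 ≈ 0.0081559
Gain = 20 log₁₀(0.0081559) ≈ -41.77 dB
∠T = 0.00° − 45.00° = -45.00°

Substitute s = j2096:
Numerator: 10 = 10 + j0
Denominator: (j2096) + 867 = 867 + j2096
|N| = √(10² + 0²) ≈ 10, ∠N ≈ 0.00°
|D| = √(867² + 2096²) ≈ 2268.2, ∠D ≈ 67.53°
|T| = 10 / 2268.2 ≈ 0.0044088
Gain = 20 log₁₀(0.0044088) ≈ -47.11 dB
∠T = 0.00° − 67.53° = -67.53°

ω = 867: -41.8 dB, -45.0°; ω = 2096: -47.1 dB, -67.5°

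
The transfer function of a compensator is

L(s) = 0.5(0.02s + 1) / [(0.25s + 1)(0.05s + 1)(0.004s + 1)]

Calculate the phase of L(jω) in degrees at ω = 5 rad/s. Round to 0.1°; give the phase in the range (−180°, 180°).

-60.8°

At ω = 5 rad/s:
zero (1 + j5·0.02) = 1 + j0.1 → |·| ≈ 1.005, ∠ ≈ 5.71°
pole (1 + j5·0.25) = 1 + j1.25 → |·| ≈ 1.6008, ∠ ≈ 51.34°
pole (1 + j5·0.05) = 1 + j0.25 → |·| ≈ 1.0308, ∠ ≈ 14.04°
pole (1 + j5·0.004) = 1 + j0.02 → |·| ≈ 1.0002, ∠ ≈ 1.15°
∠L = (5.71°) − (51.34° + 14.04° + 1.15°) = -60.82°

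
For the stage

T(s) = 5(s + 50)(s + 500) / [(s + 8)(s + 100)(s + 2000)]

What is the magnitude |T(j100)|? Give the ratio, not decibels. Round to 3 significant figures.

At s = jω = j100:
zero (s+50): 50 + j100 → |·| = √(50²+100²) = √12500 ≈ 111.8, ∠ = arctan(100/50) ≈ 63.43°
zero (s+500): 500 + j100 → |·| = √(500²+100²) = √260000 ≈ 509.9, ∠ = arctan(100/500) ≈ 11.31°
pole (s+8): 8 + j100 → |·| = √(8²+100²) = √10064 ≈ 100.32, ∠ = arctan(100/8) ≈ 85.43°
pole (s+100): 100 + j100 → |·| = √(100²+100²) = √20000 ≈ 141.42, ∠ = arctan(100/100) ≈ 45.00°
pole (s+2000): 2000 + j100 → |·| = √(2000²+100²) = √4010000 ≈ 2002.5, ∠ = arctan(100/2000) ≈ 2.86°
|T| = 5 · 57007 / 2.841e+07 ≈ 0.010033

0.0100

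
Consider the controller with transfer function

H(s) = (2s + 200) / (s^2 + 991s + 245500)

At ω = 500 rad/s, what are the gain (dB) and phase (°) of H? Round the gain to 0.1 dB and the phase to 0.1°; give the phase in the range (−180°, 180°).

Substitute s = j500:
Numerator: 2(j500) + 200 = 200 + j1000
Denominator: (j500)^2 + 991(j500) + 245500 = -4500 + j495500
|N| = √(200² + 1000²) ≈ 1019.8, ∠N ≈ 78.69°
|D| = √(4500² + 495500²) ≈ 4.9552e+05, ∠D ≈ 90.52°
|H| = 1019.8 / 4.9552e+05 ≈ 0.002058
Gain = 20 log₁₀(0.002058) ≈ -53.73 dB
∠H = 78.69° − 90.52° = -11.83°

-53.7 dB, -11.8°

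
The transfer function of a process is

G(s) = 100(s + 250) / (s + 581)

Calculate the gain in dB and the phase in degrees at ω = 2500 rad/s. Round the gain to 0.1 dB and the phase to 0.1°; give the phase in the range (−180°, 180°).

At s = jω = j2500:
zero (s+250): 250 + j2500 → |·| = √(250²+2500²) = √6312500 ≈ 2512.5, ∠ = arctan(2500/250) ≈ 84.29°
pole (s+581): 581 + j2500 → |·| = √(581²+2500²) = √6587561 ≈ 2566.6, ∠ = arctan(2500/581) ≈ 76.92°
|G| = 100 · 2512.5 / 2566.6 ≈ 97.892
Gain = 20 log₁₀(97.892) ≈ 39.81 dB
∠G = 84.29° − 76.92° = 7.37°

39.8 dB, 7.4°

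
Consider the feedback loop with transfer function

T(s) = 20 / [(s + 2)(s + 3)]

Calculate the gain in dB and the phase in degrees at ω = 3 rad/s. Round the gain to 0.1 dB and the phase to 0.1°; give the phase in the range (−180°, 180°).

At s = jω = j3:
pole (s+2): 2 + j3 → |·| = √(2²+3²) = √13 ≈ 3.6056, ∠ = arctan(3/2) ≈ 56.31°
pole (s+3): 3 + j3 → |·| = √(3²+3²) = √18 ≈ 4.2426, ∠ = arctan(3/3) ≈ 45.00°
|T| = 20 / 15.297 ≈ 1.3074
Gain = 20 log₁₀(1.3074) ≈ 2.33 dB
∠T = 0.00° − 101.31° = -101.31°

2.3 dB, -101.3°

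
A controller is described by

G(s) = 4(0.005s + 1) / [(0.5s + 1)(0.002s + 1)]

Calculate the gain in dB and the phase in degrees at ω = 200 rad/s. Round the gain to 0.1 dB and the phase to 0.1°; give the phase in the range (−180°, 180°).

-25.6 dB, -66.2°

At ω = 200 rad/s:
zero (1 + j200·0.005) = 1 + j1 → |·| ≈ 1.4142, ∠ ≈ 45.00°
pole (1 + j200·0.5) = 1 + j100 → |·| ≈ 100, ∠ ≈ 89.43°
pole (1 + j200·0.002) = 1 + j0.4 → |·| ≈ 1.077, ∠ ≈ 21.80°
|G| = 4 · 1.4142 / (100 · 1.077) ≈ 0.052524
Gain = 20 log₁₀(0.052524) ≈ -25.59 dB
∠G = (45.00°) − (89.43° + 21.80°) = -66.23°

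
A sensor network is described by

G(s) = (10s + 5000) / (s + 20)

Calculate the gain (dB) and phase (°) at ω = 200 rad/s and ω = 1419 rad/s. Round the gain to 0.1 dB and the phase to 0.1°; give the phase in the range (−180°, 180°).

Substitute s = j200:
Numerator: 10(j200) + 5000 = 5000 + j2000
Denominator: (j200) + 20 = 20 + j200
|N| = √(5000² + 2000²) ≈ 5385.2, ∠N ≈ 21.80°
|D| = √(20² + 200²) ≈ 201, ∠D ≈ 84.29°
|G| = 5385.2 / 201 ≈ 26.792
Gain = 20 log₁₀(26.792) ≈ 28.56 dB
∠G = 21.80° − 84.29° = -62.49°

Substitute s = j1419:
Numerator: 10(j1419) + 5000 = 5000 + j14190
Denominator: (j1419) + 20 = 20 + j1419
|N| = √(5000² + 14190²) ≈ 15045, ∠N ≈ 70.59°
|D| = √(20² + 1419²) ≈ 1419.1, ∠D ≈ 89.19°
|G| = 15045 / 1419.1 ≈ 10.602
Gain = 20 log₁₀(10.602) ≈ 20.51 dB
∠G = 70.59° − 89.19° = -18.60°

ω = 200: 28.6 dB, -62.5°; ω = 1419: 20.5 dB, -18.6°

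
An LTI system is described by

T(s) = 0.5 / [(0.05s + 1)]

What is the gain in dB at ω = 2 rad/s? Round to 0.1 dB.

At ω = 2 rad/s:
pole (1 + j2·0.05) = 1 + j0.1 → |·| ≈ 1.005, ∠ ≈ 5.71°
|T| = 0.5 · 1 / (1.005) ≈ 0.49751
Gain = 20 log₁₀(0.49751) ≈ -6.06 dB

-6.1 dB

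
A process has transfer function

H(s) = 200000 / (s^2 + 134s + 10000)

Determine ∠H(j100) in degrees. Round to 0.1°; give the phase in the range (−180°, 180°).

-90.0°

At s = jω = j100:
quadratic: (j100)² + 134·j100 + 10000 = 0 + j13400 → |·| ≈ 13400, ∠ ≈ 90.00°
∠H = 0.00° − 90.00° = -90.00°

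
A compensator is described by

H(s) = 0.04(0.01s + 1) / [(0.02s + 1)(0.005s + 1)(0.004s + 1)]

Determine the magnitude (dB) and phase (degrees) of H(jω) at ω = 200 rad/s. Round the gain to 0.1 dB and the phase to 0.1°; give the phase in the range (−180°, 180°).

At ω = 200 rad/s:
zero (1 + j200·0.01) = 1 + j2 → |·| ≈ 2.2361, ∠ ≈ 63.43°
pole (1 + j200·0.02) = 1 + j4 → |·| ≈ 4.1231, ∠ ≈ 75.96°
pole (1 + j200·0.005) = 1 + j1 → |·| ≈ 1.4142, ∠ ≈ 45.00°
pole (1 + j200·0.004) = 1 + j0.8 → |·| ≈ 1.2806, ∠ ≈ 38.66°
|H| = 0.04 · 2.2361 / (4.1231 · 1.4142 · 1.2806) ≈ 0.011979
Gain = 20 log₁₀(0.011979) ≈ -38.43 dB
∠H = (63.43°) − (75.96° + 45.00° + 38.66°) = -96.19°

-38.4 dB, -96.2°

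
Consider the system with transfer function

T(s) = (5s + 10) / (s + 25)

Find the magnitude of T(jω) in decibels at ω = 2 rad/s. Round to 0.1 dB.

-5.0 dB

Substitute s = j2:
Numerator: 5(j2) + 10 = 10 + j10
Denominator: (j2) + 25 = 25 + j2
|N| = √(10² + 10²) ≈ 14.142, ∠N ≈ 45.00°
|D| = √(25² + 2²) ≈ 25.08, ∠D ≈ 4.57°
|T| = 14.142 / 25.08 ≈ 0.56388
Gain = 20 log₁₀(0.56388) ≈ -4.98 dB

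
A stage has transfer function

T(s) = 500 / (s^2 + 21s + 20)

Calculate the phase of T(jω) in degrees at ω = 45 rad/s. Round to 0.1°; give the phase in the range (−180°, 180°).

-154.8°

Substitute s = j45:
Numerator: 500 = 500 + j0
Denominator: (j45)^2 + 21(j45) + 20 = -2005 + j945
|N| = √(500² + 0²) ≈ 500, ∠N ≈ 0.00°
|D| = √(2005² + 945²) ≈ 2216.5, ∠D ≈ 154.76°
∠T = 0.00° − 154.76° = -154.76°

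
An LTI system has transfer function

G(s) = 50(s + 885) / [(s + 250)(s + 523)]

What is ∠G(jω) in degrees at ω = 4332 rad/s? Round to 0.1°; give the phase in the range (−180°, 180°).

-91.4°

At s = jω = j4332:
zero (s+885): 885 + j4332 → |·| = √(885²+4332²) = √19549449 ≈ 4421.5, ∠ = arctan(4332/885) ≈ 78.45°
pole (s+250): 250 + j4332 → |·| = √(250²+4332²) = √18828724 ≈ 4339.2, ∠ = arctan(4332/250) ≈ 86.70°
pole (s+523): 523 + j4332 → |·| = √(523²+4332²) = √19039753 ≈ 4363.5, ∠ = arctan(4332/523) ≈ 83.12°
∠G = 78.45° − 169.82° = -91.37°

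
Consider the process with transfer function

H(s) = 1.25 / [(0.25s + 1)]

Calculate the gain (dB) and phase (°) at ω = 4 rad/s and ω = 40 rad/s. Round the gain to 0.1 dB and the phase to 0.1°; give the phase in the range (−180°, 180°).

ω = 4: -1.1 dB, -45.0°; ω = 40: -18.1 dB, -84.3°

At ω = 4 rad/s:
pole (1 + j4·0.25) = 1 + j1 → |·| ≈ 1.4142, ∠ ≈ 45.00°
|H| = 1.25 · 1 / (1.4142) ≈ 0.88389
Gain = 20 log₁₀(0.88389) ≈ -1.07 dB
∠H = (0°) − (45.00°) = -45.00°

At ω = 40 rad/s:
pole (1 + j40·0.25) = 1 + j10 → |·| ≈ 10.05, ∠ ≈ 84.29°
|H| = 1.25 · 1 / (10.05) ≈ 0.12438
Gain = 20 log₁₀(0.12438) ≈ -18.10 dB
∠H = (0°) − (84.29°) = -84.29°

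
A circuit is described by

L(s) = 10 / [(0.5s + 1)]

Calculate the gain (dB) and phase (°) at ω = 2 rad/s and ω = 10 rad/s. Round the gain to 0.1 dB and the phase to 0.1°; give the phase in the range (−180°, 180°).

At ω = 2 rad/s:
pole (1 + j2·0.5) = 1 + j1 → |·| ≈ 1.4142, ∠ ≈ 45.00°
|L| = 10 · 1 / (1.4142) ≈ 7.0711
Gain = 20 log₁₀(7.0711) ≈ 16.99 dB
∠L = (0°) − (45.00°) = -45.00°

At ω = 10 rad/s:
pole (1 + j10·0.5) = 1 + j5 → |·| ≈ 5.099, ∠ ≈ 78.69°
|L| = 10 · 1 / (5.099) ≈ 1.9612
Gain = 20 log₁₀(1.9612) ≈ 5.85 dB
∠L = (0°) − (78.69°) = -78.69°

ω = 2: 17.0 dB, -45.0°; ω = 10: 5.9 dB, -78.7°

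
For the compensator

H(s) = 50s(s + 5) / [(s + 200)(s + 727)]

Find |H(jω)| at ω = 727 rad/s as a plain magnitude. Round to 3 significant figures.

At s = jω = j727:
zero (s+5): 5 + j727 → |·| = √(5²+727²) = √528554 ≈ 727.02, ∠ = arctan(727/5) ≈ 89.61°
zero at origin: s = j727 → |·| = 727, ∠ = 90.00°
pole (s+200): 200 + j727 → |·| = √(200²+727²) = √568529 ≈ 754.01, ∠ = arctan(727/200) ≈ 74.62°
pole (s+727): 727 + j727 → |·| = √(727²+727²) = √1057058 ≈ 1028.1, ∠ = arctan(727/727) ≈ 45.00°
|H| = 50 · 5.2854e+05 / 7.752e+05 ≈ 34.091

34.1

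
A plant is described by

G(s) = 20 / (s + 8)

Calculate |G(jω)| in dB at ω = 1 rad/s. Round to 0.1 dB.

7.9 dB

Substitute s = j1:
Numerator: 20 = 20 + j0
Denominator: (j1) + 8 = 8 + j1
|N| = √(20² + 0²) ≈ 20, ∠N ≈ 0.00°
|D| = √(8² + 1²) ≈ 8.0623, ∠D ≈ 7.13°
|G| = 20 / 8.0623 ≈ 2.4807
Gain = 20 log₁₀(2.4807) ≈ 7.89 dB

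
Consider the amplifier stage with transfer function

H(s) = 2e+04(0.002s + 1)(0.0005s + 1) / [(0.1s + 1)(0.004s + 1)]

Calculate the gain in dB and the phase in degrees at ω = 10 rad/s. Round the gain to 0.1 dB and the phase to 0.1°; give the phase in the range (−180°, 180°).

83.0 dB, -45.9°

At ω = 10 rad/s:
zero (1 + j10·0.002) = 1 + j0.02 → |·| ≈ 1.0002, ∠ ≈ 1.15°
zero (1 + j10·0.0005) = 1 + j0.005 → |·| ≈ 1, ∠ ≈ 0.29°
pole (1 + j10·0.1) = 1 + j1 → |·| ≈ 1.4142, ∠ ≈ 45.00°
pole (1 + j10·0.004) = 1 + j0.04 → |·| ≈ 1.0008, ∠ ≈ 2.29°
|H| = 2e+04 · 1.0002 · 1 / (1.4142 · 1.0008) ≈ 14134
Gain = 20 log₁₀(14134) ≈ 83.01 dB
∠H = (1.15° + 0.29°) − (45.00° + 2.29°) = -45.85°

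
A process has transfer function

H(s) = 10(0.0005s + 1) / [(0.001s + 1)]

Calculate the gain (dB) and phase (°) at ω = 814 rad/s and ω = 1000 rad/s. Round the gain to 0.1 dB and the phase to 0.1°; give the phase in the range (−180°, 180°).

ω = 814: 18.5 dB, -17.0°; ω = 1000: 18.0 dB, -18.4°

At ω = 814 rad/s:
zero (1 + j814·0.0005) = 1 + j0.407 → |·| ≈ 1.0797, ∠ ≈ 22.15°
pole (1 + j814·0.001) = 1 + j0.814 → |·| ≈ 1.2894, ∠ ≈ 39.15°
|H| = 10 · 1.0797 / (1.2894) ≈ 8.3737
Gain = 20 log₁₀(8.3737) ≈ 18.46 dB
∠H = (22.15°) − (39.15°) = -17.00°

At ω = 1000 rad/s:
zero (1 + j1000·0.0005) = 1 + j0.5 → |·| ≈ 1.118, ∠ ≈ 26.57°
pole (1 + j1000·0.001) = 1 + j1 → |·| ≈ 1.4142, ∠ ≈ 45.00°
|H| = 10 · 1.118 / (1.4142) ≈ 7.9055
Gain = 20 log₁₀(7.9055) ≈ 17.96 dB
∠H = (26.57°) − (45.00°) = -18.43°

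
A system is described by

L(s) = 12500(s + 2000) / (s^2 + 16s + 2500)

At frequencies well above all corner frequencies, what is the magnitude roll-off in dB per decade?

Each pole contributes −20 dB/decade at high frequency; each zero contributes +20 dB/decade.
Net: 1 zero(s) − 2 pole(s) → -20 dB/decade.

-20 dB/decade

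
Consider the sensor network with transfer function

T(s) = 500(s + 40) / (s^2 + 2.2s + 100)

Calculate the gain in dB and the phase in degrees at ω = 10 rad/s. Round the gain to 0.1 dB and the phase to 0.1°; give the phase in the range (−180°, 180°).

At s = jω = j10:
zero (s+40): 40 + j10 → |·| = √(40²+10²) = √1700 ≈ 41.231, ∠ = arctan(10/40) ≈ 14.04°
quadratic: (j10)² + 2.2·j10 + 100 = 0 + j22 → |·| ≈ 22, ∠ ≈ 90.00°
|T| = 500 · 41.231 / 22 ≈ 937.07
Gain = 20 log₁₀(937.07) ≈ 59.44 dB
∠T = 14.04° − 90.00° = -75.96°

59.4 dB, -76.0°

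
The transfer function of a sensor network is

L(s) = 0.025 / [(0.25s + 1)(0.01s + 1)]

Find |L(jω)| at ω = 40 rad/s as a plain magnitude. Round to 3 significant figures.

At ω = 40 rad/s:
pole (1 + j40·0.25) = 1 + j10 → |·| ≈ 10.05, ∠ ≈ 84.29°
pole (1 + j40·0.01) = 1 + j0.4 → |·| ≈ 1.077, ∠ ≈ 21.80°
|L| = 0.025 · 1 / (10.05 · 1.077) ≈ 0.0023097

0.00231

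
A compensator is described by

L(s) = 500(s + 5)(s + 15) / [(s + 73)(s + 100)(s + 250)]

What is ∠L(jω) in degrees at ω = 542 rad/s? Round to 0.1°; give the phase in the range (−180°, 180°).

At s = jω = j542:
zero (s+5): 5 + j542 → |·| = √(5²+542²) = √293789 ≈ 542.02, ∠ = arctan(542/5) ≈ 89.47°
zero (s+15): 15 + j542 → |·| = √(15²+542²) = √293989 ≈ 542.21, ∠ = arctan(542/15) ≈ 88.41°
pole (s+73): 73 + j542 → |·| = √(73²+542²) = √299093 ≈ 546.89, ∠ = arctan(542/73) ≈ 82.33°
pole (s+100): 100 + j542 → |·| = √(100²+542²) = √303764 ≈ 551.15, ∠ = arctan(542/100) ≈ 79.55°
pole (s+250): 250 + j542 → |·| = √(250²+542²) = √356264 ≈ 596.88, ∠ = arctan(542/250) ≈ 65.24°
∠L = 177.88° − 227.12° = -49.24°

-49.2°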